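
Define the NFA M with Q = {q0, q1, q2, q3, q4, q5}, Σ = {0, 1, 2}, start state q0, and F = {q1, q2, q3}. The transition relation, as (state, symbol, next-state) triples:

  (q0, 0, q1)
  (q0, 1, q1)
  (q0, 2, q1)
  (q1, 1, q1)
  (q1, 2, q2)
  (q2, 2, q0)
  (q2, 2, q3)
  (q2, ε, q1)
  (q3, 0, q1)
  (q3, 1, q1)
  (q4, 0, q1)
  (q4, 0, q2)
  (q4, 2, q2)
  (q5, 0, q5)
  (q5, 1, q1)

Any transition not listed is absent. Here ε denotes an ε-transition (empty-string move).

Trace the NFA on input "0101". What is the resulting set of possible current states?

Start in {q0}.
Read '0': {q0} → {q1}.
Read '1': {q1} → {q1}.
Read '0': {q1} → ∅.
The set is empty and remains empty for the remaining 1 symbol.

∅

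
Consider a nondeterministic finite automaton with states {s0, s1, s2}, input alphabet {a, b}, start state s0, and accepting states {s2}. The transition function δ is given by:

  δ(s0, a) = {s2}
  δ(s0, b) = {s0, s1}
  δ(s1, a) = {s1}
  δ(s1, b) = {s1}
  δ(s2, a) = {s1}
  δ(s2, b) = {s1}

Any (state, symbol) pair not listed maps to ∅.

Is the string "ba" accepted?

Yes

Start in {s0}.
Read 'b': s0→{s0, s1}; now {s0, s1}.
Read 'a': s0→{s2}, s1→{s1}; now {s1, s2}.
The final set {s1, s2} contains the accepting state s2.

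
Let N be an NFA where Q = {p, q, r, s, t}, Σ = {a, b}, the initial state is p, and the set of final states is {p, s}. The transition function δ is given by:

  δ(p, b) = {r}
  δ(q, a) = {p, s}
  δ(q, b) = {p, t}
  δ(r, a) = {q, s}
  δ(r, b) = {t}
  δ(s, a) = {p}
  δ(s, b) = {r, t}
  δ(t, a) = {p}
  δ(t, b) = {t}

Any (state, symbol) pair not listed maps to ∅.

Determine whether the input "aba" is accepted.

Start in {p}.
Read 'a': p→∅; now ∅.
The set is empty and remains empty for the remaining 2 symbols.
The final set ∅ contains no accepting state.

No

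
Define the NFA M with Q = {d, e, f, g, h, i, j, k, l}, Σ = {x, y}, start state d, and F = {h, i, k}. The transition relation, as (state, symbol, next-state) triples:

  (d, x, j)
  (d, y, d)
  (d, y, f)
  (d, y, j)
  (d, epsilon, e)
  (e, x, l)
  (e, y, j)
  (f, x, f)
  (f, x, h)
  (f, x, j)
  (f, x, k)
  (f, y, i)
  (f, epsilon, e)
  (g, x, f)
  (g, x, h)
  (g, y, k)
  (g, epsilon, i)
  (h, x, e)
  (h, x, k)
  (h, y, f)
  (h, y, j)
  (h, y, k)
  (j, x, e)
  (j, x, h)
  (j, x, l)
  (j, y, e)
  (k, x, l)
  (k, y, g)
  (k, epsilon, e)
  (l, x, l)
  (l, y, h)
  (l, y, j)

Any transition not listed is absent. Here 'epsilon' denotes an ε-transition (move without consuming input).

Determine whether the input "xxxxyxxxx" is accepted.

No

Start: ε-closure({d}) = {d, e}.
Read 'x': {d, e} → {j, l}.
Read 'x': {j, l} → {e, h, l}.
Read 'x': {e, h, l} → {e, k, l}.
Read 'x': {e, k, l} → {l}.
Read 'y': {l} → {h, j}.
Read 'x': {h, j} → {e, h, k, l}.
Read 'x': {e, h, k, l} → {e, k, l}.
Read 'x': {e, k, l} → {l}.
Read 'x': {l} → {l}.
The final set {l} contains no accepting state.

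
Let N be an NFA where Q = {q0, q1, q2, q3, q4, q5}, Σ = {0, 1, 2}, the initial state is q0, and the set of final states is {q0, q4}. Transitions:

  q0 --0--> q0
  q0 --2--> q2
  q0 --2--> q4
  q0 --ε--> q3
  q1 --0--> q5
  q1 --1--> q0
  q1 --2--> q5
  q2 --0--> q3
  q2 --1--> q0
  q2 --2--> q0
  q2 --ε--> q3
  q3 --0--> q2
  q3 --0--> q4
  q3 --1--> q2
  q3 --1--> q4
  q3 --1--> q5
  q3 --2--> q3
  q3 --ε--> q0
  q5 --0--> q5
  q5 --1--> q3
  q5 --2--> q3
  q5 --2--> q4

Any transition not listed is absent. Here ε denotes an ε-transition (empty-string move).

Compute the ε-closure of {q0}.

{q0, q3}

Begin with {q0}.
ε-move q0 → q3; add q3.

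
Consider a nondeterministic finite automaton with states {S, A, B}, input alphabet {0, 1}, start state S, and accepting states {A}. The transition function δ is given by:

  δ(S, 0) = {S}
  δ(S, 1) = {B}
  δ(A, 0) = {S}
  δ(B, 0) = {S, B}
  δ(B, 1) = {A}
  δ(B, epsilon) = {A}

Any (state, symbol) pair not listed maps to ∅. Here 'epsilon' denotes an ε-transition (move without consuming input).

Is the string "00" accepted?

No

Start in {S}.
Read '0': {S} → {S}.
Read '0': {S} → {S}.
The final set {S} contains no accepting state.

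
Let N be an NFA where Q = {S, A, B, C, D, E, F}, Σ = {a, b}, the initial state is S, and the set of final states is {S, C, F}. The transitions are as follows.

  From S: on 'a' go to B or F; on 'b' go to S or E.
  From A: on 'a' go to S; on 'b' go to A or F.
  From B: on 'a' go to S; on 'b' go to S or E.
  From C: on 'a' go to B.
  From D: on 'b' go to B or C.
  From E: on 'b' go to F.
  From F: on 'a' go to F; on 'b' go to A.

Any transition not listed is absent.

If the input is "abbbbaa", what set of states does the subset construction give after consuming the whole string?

{S, B, F}

Start in {S}.
Read 'a': {S} → {B, F}.
Read 'b': {B, F} → {S, A, E}.
Read 'b': {S, A, E} → {S, A, E, F}.
Read 'b': {S, A, E, F} → {S, A, E, F}.
Read 'b': {S, A, E, F} → {S, A, E, F}.
Read 'a': {S, A, E, F} → {S, B, F}.
Read 'a': {S, B, F} → {S, B, F}.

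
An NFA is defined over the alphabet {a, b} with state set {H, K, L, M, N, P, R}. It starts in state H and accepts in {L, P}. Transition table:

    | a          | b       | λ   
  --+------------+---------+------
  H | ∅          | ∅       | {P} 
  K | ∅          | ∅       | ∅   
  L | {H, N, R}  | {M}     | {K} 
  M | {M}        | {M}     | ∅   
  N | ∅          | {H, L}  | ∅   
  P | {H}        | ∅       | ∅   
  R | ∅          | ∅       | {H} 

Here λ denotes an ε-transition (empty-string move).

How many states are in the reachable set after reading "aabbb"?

Start: ε-closure({H}) = {H, P}.
Read 'a': {H, P} → {H, P}.
Read 'a': {H, P} → {H, P}.
Read 'b': {H, P} → ∅.
The set is empty and remains empty for the remaining 2 symbols.
That set has 0 states.

0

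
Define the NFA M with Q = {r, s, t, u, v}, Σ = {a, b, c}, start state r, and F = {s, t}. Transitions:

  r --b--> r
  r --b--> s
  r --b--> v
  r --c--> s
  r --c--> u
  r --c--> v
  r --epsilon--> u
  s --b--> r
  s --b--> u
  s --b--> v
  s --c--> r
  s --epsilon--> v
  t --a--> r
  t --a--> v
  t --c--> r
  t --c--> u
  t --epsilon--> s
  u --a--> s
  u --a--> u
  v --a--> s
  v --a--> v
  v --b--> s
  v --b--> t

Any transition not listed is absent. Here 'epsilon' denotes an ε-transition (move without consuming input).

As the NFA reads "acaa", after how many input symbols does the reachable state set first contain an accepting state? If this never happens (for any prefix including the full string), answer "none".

1

Start: ε-closure({r}) = {r, u}.
Read 'a': r→∅, u→{s, u}; union {s, u}; ε-closure = {s, u, v}.
None of the earlier sets intersect F, but {s, u, v} does.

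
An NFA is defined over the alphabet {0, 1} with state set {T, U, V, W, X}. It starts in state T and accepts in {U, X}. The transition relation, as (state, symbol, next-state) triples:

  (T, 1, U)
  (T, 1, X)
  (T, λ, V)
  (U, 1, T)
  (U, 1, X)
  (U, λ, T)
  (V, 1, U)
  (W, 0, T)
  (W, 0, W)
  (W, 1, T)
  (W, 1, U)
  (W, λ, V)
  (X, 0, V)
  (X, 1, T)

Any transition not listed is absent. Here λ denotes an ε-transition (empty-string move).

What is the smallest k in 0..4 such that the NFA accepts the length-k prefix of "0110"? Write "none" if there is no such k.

Start: ε-closure({T}) = {T, V}.
Read '0': T→∅, V→∅; now ∅.
The set is empty and remains empty for the remaining 3 symbols.
No reachable set along the way intersects F.

none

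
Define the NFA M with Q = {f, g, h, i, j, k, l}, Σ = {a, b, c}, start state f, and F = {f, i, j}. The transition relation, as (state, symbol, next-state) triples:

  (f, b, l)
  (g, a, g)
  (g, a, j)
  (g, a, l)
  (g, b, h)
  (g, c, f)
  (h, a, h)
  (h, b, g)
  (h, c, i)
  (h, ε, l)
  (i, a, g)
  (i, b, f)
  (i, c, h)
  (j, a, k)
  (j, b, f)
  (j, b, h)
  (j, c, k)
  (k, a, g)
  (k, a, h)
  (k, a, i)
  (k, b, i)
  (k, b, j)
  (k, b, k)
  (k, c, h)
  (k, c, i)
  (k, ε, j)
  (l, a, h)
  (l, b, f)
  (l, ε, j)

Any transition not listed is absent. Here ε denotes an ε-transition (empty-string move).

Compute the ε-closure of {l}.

Begin with {l}.
ε-move l → j; add j.

{j, l}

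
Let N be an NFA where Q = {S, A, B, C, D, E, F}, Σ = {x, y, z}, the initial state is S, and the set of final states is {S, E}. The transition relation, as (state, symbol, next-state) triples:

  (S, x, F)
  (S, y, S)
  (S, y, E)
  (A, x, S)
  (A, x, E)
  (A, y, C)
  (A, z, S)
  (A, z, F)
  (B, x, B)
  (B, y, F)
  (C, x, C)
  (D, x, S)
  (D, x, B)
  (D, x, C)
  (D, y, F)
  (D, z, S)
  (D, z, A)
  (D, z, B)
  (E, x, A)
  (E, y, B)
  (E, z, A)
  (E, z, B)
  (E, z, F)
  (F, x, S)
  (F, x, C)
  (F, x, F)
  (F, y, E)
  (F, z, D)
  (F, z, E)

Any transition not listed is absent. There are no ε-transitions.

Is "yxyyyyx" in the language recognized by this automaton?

No

Start in {S}.
Read 'y': S→{S, E}; now {S, E}.
Read 'x': S→{F}, E→{A}; now {A, F}.
Read 'y': A→{C}, F→{E}; now {C, E}.
Read 'y': C→∅, E→{B}; now {B}.
Read 'y': B→{F}; now {F}.
Read 'y': F→{E}; now {E}.
Read 'x': E→{A}; now {A}.
The final set {A} contains no accepting state.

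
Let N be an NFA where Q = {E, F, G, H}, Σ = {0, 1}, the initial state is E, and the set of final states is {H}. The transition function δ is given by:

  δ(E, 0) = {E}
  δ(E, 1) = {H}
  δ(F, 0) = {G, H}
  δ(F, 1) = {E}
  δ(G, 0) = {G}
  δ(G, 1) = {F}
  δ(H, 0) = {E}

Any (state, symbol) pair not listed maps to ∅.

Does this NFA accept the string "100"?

Start in {E}.
Read '1': E→{H}; now {H}.
Read '0': H→{E}; now {E}.
Read '0': E→{E}; now {E}.
The final set {E} contains no accepting state.

No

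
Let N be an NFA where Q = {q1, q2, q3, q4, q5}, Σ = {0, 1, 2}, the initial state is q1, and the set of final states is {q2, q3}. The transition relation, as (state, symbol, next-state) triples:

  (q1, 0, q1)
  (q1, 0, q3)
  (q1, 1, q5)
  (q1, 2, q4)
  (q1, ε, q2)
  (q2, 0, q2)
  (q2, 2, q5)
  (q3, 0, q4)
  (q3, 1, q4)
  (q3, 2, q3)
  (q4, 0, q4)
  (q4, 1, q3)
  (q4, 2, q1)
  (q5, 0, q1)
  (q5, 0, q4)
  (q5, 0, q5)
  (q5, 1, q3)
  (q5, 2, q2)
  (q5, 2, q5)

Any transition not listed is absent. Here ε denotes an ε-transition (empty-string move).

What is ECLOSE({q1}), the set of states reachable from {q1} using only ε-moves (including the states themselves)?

{q1, q2}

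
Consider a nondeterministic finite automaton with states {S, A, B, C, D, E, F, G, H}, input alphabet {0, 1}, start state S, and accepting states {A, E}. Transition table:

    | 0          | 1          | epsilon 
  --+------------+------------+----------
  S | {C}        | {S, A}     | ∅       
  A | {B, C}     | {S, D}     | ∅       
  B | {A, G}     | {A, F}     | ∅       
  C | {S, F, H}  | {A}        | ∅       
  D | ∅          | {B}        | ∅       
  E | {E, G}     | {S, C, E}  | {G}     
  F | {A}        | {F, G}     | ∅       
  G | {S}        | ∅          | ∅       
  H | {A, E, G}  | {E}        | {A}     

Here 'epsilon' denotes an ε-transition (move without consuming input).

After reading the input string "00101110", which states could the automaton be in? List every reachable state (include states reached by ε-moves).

{S, A, B, C, E, F, G, H}

Start in {S}.
Read '0': {S} → {C}.
Read '0': {C} → {S, A, F, H}.
Read '1': {S, A, F, H} → {S, A, D, E, F, G}.
Read '0': {S, A, D, E, F, G} → {S, A, B, C, E, G}.
Read '1': {S, A, B, C, E, G} → {S, A, C, D, E, F, G}.
Read '1': {S, A, C, D, E, F, G} → {S, A, B, C, D, E, F, G}.
Read '1': {S, A, B, C, D, E, F, G} → {S, A, B, C, D, E, F, G}.
Read '0': {S, A, B, C, D, E, F, G} → {S, A, B, C, E, F, G, H}.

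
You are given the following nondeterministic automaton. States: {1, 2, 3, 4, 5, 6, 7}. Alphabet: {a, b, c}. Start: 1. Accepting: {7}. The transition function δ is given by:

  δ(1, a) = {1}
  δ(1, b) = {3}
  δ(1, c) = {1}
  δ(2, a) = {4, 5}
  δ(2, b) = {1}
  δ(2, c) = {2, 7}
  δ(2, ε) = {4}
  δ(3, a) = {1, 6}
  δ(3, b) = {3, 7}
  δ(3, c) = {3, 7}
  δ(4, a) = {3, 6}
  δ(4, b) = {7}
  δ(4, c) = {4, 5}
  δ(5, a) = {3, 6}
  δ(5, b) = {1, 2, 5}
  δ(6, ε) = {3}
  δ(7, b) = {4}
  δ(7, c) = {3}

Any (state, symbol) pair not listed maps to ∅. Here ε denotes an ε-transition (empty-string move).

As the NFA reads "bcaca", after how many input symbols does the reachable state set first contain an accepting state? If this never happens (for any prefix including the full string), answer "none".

2

Start in {1}.
Read 'b': 1→{3}; now {3}.
Read 'c': 3→{3, 7}; now {3, 7}.
None of the earlier sets intersect F, but {3, 7} does.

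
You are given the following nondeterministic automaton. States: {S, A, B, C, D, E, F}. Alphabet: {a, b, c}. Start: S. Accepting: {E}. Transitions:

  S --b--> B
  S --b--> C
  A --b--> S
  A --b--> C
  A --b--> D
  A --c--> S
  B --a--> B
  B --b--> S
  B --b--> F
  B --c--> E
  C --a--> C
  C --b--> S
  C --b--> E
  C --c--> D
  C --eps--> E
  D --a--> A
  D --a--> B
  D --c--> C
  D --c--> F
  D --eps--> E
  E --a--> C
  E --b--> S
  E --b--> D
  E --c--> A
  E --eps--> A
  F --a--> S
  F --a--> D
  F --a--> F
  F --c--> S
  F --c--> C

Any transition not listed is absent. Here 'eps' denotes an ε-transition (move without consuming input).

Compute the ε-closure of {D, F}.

{A, D, E, F}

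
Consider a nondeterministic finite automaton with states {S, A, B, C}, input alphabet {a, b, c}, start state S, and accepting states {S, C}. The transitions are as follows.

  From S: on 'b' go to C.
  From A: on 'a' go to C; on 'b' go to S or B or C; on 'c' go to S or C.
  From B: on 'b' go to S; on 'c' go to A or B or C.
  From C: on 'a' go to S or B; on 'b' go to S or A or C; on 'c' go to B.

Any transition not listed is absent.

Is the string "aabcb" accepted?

No

Start in {S}.
Read 'a': {S} → ∅.
The set is empty and remains empty for the remaining 4 symbols.
The final set ∅ contains no accepting state.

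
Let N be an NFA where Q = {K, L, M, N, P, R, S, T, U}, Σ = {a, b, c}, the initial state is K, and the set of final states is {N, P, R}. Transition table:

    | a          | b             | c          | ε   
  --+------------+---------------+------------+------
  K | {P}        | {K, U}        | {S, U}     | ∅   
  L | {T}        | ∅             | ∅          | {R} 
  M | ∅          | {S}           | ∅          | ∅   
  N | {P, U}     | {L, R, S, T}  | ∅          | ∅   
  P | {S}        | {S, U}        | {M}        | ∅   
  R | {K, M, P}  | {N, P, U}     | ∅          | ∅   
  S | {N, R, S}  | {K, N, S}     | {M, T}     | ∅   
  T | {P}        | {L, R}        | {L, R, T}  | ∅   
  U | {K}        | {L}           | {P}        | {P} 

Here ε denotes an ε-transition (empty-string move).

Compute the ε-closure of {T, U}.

{P, T, U}

Begin with {T, U}.
ε-move U → P; add P.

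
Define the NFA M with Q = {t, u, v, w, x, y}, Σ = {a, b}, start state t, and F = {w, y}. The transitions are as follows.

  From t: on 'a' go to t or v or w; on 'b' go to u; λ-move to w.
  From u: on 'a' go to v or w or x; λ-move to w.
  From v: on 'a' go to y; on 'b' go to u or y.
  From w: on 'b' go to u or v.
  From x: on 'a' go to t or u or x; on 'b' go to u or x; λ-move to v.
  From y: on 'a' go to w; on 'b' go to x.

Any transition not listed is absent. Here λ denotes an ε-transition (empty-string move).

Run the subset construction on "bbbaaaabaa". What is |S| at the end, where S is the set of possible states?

Start: ε-closure({t}) = {t, w}.
Read 'b': t→{u}, w→{u, v}; union {u, v}; ε-closure = {u, v, w}.
Read 'b': u→∅, v→{u, y}, w→{u, v}; union {u, v, y}; ε-closure = {u, v, w, y}.
Read 'b': u→∅, v→{u, y}, w→{u, v}, y→{x}; union {u, v, x, y}; ε-closure = {u, v, w, x, y}.
Read 'a': u→{v, w, x}, v→{y}, w→∅, x→{t, u, x}, y→{w}; now {t, u, v, w, x, y}.
Read 'a': t→{t, v, w}, u→{v, w, x}, v→{y}, w→∅, x→{t, u, x}, y→{w}; now {t, u, v, w, x, y}.
Read 'a': t→{t, v, w}, u→{v, w, x}, v→{y}, w→∅, x→{t, u, x}, y→{w}; now {t, u, v, w, x, y}.
Read 'a': t→{t, v, w}, u→{v, w, x}, v→{y}, w→∅, x→{t, u, x}, y→{w}; now {t, u, v, w, x, y}.
Read 'b': t→{u}, u→∅, v→{u, y}, w→{u, v}, x→{u, x}, y→{x}; union {u, v, x, y}; ε-closure = {u, v, w, x, y}.
Read 'a': u→{v, w, x}, v→{y}, w→∅, x→{t, u, x}, y→{w}; now {t, u, v, w, x, y}.
Read 'a': t→{t, v, w}, u→{v, w, x}, v→{y}, w→∅, x→{t, u, x}, y→{w}; now {t, u, v, w, x, y}.
That set has 6 states.

6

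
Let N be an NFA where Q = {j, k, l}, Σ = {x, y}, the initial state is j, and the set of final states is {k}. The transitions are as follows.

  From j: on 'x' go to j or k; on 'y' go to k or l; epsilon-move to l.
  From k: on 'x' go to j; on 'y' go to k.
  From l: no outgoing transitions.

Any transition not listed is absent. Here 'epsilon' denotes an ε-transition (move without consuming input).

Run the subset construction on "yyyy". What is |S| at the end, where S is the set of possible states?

1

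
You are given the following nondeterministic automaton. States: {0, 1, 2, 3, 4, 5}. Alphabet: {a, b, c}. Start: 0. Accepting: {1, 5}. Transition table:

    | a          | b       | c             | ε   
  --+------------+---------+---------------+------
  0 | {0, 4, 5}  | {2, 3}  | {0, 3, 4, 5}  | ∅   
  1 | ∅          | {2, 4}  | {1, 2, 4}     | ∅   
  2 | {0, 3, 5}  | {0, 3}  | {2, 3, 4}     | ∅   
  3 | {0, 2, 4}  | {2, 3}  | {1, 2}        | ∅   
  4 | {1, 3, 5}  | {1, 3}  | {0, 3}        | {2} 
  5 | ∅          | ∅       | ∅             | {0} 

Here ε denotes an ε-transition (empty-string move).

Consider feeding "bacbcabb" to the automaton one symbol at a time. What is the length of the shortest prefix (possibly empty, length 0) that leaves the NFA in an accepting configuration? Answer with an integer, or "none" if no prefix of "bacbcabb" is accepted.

2

Start in {0}.
Read 'b': 0→{2, 3}; now {2, 3}.
Read 'a': 2→{0, 3, 5}, 3→{0, 2, 4}; now {0, 2, 3, 4, 5}.
None of the earlier sets intersect F, but {0, 2, 3, 4, 5} does.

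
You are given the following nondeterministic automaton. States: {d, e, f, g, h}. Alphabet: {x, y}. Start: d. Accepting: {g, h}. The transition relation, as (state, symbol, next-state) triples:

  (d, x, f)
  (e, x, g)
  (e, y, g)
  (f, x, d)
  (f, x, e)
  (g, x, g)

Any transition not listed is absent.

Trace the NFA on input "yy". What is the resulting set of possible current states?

∅

Start in {d}.
Read 'y': d→∅; now ∅.
The set is empty and remains empty for the remaining 1 symbol.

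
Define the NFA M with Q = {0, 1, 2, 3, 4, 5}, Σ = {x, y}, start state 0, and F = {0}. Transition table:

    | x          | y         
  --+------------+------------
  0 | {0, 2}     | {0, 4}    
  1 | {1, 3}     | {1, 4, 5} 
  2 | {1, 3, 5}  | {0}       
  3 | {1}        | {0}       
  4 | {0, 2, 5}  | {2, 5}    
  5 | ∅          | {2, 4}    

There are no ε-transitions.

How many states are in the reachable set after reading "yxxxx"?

5

Start in {0}.
Read 'y': 0→{0, 4}; now {0, 4}.
Read 'x': 0→{0, 2}, 4→{0, 2, 5}; now {0, 2, 5}.
Read 'x': 0→{0, 2}, 2→{1, 3, 5}, 5→∅; now {0, 1, 2, 3, 5}.
Read 'x': 0→{0, 2}, 1→{1, 3}, 2→{1, 3, 5}, 3→{1}, 5→∅; now {0, 1, 2, 3, 5}.
Read 'x': 0→{0, 2}, 1→{1, 3}, 2→{1, 3, 5}, 3→{1}, 5→∅; now {0, 1, 2, 3, 5}.
That set has 5 states.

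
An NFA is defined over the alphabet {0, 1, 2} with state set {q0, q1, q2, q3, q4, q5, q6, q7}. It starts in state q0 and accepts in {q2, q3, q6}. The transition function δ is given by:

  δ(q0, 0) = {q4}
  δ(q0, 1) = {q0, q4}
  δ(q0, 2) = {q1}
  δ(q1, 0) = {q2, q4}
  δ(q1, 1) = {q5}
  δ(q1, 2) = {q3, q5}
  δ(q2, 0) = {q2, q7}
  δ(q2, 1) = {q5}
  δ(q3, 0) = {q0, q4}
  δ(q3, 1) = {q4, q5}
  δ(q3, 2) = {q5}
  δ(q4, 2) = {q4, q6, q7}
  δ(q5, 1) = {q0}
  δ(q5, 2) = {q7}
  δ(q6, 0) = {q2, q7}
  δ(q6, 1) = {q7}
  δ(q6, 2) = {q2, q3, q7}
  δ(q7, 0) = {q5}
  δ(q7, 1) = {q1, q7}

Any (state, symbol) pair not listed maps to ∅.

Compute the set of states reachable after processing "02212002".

Start in {q0}.
Read '0': {q0} → {q4}.
Read '2': {q4} → {q4, q6, q7}.
Read '2': {q4, q6, q7} → {q2, q3, q4, q6, q7}.
Read '1': {q2, q3, q4, q6, q7} → {q1, q4, q5, q7}.
Read '2': {q1, q4, q5, q7} → {q3, q4, q5, q6, q7}.
Read '0': {q3, q4, q5, q6, q7} → {q0, q2, q4, q5, q7}.
Read '0': {q0, q2, q4, q5, q7} → {q2, q4, q5, q7}.
Read '2': {q2, q4, q5, q7} → {q4, q6, q7}.

{q4, q6, q7}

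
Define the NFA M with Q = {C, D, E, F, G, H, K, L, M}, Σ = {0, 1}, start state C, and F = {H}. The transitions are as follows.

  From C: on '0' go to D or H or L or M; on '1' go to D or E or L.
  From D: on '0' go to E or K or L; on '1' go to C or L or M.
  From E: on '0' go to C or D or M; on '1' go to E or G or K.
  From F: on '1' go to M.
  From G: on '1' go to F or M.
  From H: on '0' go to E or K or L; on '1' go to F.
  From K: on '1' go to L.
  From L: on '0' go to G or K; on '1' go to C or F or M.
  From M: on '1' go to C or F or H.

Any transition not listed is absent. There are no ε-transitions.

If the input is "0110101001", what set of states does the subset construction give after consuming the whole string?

{C, D, E, F, G, H, K, L, M}

Start in {C}.
Read '0': {C} → {D, H, L, M}.
Read '1': {D, H, L, M} → {C, F, H, L, M}.
Read '1': {C, F, H, L, M} → {C, D, E, F, H, L, M}.
Read '0': {C, D, E, F, H, L, M} → {C, D, E, G, H, K, L, M}.
Read '1': {C, D, E, G, H, K, L, M} → {C, D, E, F, G, H, K, L, M}.
Read '0': {C, D, E, F, G, H, K, L, M} → {C, D, E, G, H, K, L, M}.
Read '1': {C, D, E, G, H, K, L, M} → {C, D, E, F, G, H, K, L, M}.
Read '0': {C, D, E, F, G, H, K, L, M} → {C, D, E, G, H, K, L, M}.
Read '0': {C, D, E, G, H, K, L, M} → {C, D, E, G, H, K, L, M}.
Read '1': {C, D, E, G, H, K, L, M} → {C, D, E, F, G, H, K, L, M}.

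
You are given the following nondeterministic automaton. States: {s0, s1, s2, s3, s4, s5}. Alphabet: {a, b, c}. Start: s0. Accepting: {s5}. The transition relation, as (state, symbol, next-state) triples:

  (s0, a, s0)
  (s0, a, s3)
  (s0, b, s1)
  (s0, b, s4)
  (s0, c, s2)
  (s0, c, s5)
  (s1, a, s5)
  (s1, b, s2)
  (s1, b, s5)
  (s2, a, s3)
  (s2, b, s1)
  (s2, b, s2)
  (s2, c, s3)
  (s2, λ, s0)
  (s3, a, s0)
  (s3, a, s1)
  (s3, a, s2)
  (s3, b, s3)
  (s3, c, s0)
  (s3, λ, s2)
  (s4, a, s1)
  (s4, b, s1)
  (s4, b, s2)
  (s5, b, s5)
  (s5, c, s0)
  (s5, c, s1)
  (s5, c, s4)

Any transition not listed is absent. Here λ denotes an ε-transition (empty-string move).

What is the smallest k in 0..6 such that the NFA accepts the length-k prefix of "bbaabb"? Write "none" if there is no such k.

Start in {s0}.
Read 'b': s0→{s1, s4}; now {s1, s4}.
Read 'b': s1→{s2, s5}, s4→{s1, s2}; union {s1, s2, s5}; ε-closure = {s0, s1, s2, s5}.
None of the earlier sets intersect F, but {s0, s1, s2, s5} does.

2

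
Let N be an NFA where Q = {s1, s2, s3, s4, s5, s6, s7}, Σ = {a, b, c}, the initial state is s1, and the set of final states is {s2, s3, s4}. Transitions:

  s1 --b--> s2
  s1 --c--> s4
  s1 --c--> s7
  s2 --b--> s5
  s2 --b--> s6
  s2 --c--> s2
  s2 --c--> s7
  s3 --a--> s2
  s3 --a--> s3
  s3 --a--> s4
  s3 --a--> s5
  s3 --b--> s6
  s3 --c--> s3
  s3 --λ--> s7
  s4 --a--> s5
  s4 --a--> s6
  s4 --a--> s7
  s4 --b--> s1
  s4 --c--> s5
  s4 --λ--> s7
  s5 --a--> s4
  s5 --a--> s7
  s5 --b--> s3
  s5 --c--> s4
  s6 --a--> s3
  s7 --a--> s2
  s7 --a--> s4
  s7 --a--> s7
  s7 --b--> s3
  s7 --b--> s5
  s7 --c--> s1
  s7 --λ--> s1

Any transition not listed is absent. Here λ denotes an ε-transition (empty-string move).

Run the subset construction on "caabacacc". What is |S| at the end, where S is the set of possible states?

6

Start in {s1}.
Read 'c': s1→{s4, s7}; union {s4, s7}; ε-closure = {s1, s4, s7}.
Read 'a': s1→∅, s4→{s5, s6, s7}, s7→{s2, s4, s7}; union {s2, s4, s5, s6, s7}; ε-closure = {s1, s2, s4, s5, s6, s7}.
Read 'a': s1→∅, s2→∅, s4→{s5, s6, s7}, s5→{s4, s7}, s6→{s3}, s7→{s2, s4, s7}; union {s2, s3, s4, s5, s6, s7}; ε-closure = {s1, s2, s3, s4, s5, s6, s7}.
Read 'b': s1→{s2}, s2→{s5, s6}, s3→{s6}, s4→{s1}, s5→{s3}, s6→∅, s7→{s3, s5}; union {s1, s2, s3, s5, s6}; ε-closure = {s1, s2, s3, s5, s6, s7}.
Read 'a': s1→∅, s2→∅, s3→{s2, s3, s4, s5}, s5→{s4, s7}, s6→{s3}, s7→{s2, s4, s7}; union {s2, s3, s4, s5, s7}; ε-closure = {s1, s2, s3, s4, s5, s7}.
Read 'c': s1→{s4, s7}, s2→{s2, s7}, s3→{s3}, s4→{s5}, s5→{s4}, s7→{s1}; now {s1, s2, s3, s4, s5, s7}.
Read 'a': s1→∅, s2→∅, s3→{s2, s3, s4, s5}, s4→{s5, s6, s7}, s5→{s4, s7}, s7→{s2, s4, s7}; union {s2, s3, s4, s5, s6, s7}; ε-closure = {s1, s2, s3, s4, s5, s6, s7}.
Read 'c': s1→{s4, s7}, s2→{s2, s7}, s3→{s3}, s4→{s5}, s5→{s4}, s6→∅, s7→{s1}; now {s1, s2, s3, s4, s5, s7}.
Read 'c': s1→{s4, s7}, s2→{s2, s7}, s3→{s3}, s4→{s5}, s5→{s4}, s7→{s1}; now {s1, s2, s3, s4, s5, s7}.
That set has 6 states.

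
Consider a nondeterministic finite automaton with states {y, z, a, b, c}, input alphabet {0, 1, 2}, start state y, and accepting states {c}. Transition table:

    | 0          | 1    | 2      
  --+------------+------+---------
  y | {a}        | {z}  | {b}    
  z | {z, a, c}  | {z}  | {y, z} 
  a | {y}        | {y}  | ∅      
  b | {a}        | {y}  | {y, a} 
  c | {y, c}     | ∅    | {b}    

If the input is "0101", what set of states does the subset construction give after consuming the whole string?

{y}

Start in {y}.
Read '0': {y} → {a}.
Read '1': {a} → {y}.
Read '0': {y} → {a}.
Read '1': {a} → {y}.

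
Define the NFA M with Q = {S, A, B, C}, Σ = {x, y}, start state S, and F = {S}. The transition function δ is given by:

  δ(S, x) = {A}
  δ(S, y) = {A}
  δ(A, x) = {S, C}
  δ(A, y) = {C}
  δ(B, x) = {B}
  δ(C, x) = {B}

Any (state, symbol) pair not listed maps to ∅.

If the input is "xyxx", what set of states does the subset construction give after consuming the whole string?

Start in {S}.
Read 'x': {S} → {A}.
Read 'y': {A} → {C}.
Read 'x': {C} → {B}.
Read 'x': {B} → {B}.

{B}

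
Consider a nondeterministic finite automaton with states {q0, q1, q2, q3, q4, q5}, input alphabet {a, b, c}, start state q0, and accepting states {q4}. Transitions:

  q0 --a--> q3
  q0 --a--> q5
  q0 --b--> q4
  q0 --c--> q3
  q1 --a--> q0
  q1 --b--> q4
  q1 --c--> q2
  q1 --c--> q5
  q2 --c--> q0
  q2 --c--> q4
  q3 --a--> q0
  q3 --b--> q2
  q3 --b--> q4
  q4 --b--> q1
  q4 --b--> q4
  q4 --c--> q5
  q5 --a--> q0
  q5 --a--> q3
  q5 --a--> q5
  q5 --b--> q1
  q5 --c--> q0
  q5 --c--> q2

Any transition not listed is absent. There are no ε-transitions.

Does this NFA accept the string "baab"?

No

Start in {q0}.
Read 'b': {q0} → {q4}.
Read 'a': {q4} → ∅.
The set is empty and remains empty for the remaining 2 symbols.
The final set ∅ contains no accepting state.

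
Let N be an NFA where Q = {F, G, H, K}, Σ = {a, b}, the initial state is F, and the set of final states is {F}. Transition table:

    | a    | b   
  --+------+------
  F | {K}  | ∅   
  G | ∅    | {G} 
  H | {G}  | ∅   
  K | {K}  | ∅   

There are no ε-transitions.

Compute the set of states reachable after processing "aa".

{K}

Start in {F}.
Read 'a': {F} → {K}.
Read 'a': {K} → {K}.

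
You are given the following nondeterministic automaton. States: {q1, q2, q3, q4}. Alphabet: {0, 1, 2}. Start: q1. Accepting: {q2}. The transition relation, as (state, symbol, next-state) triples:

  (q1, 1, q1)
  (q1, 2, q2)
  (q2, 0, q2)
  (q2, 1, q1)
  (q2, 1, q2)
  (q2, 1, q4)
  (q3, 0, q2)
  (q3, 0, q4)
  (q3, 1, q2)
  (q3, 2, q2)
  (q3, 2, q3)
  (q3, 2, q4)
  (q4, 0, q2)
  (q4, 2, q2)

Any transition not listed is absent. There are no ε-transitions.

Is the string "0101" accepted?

Start in {q1}.
Read '0': q1→∅; now ∅.
The set is empty and remains empty for the remaining 3 symbols.
The final set ∅ contains no accepting state.

No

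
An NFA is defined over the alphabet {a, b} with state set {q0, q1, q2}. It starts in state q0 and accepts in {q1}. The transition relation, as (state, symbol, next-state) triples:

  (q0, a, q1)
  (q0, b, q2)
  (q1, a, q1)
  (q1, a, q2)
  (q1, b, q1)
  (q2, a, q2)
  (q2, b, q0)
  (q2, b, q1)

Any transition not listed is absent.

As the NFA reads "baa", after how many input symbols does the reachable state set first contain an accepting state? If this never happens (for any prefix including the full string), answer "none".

none

Start in {q0}.
Read 'b': q0→{q2}; now {q2}.
Read 'a': q2→{q2}; now {q2}.
Read 'a': q2→{q2}; now {q2}.
No reachable set along the way intersects F.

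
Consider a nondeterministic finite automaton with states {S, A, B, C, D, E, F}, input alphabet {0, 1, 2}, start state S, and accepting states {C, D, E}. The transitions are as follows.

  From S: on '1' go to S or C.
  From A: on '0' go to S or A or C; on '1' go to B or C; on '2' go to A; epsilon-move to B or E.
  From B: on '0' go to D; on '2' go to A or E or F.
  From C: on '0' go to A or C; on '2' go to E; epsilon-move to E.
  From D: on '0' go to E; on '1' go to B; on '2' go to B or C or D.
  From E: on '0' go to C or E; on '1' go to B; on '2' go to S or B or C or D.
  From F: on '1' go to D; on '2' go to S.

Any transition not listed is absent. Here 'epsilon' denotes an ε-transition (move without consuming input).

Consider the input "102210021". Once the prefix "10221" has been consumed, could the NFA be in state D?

Start in {S}.
Read '1': {S} → {S, C, E}.
Read '0': {S, C, E} → {A, B, C, E}.
Read '2': {A, B, C, E} → {S, A, B, C, D, E, F}.
Read '2': {S, A, B, C, D, E, F} → {S, A, B, C, D, E, F}.
Read '1': {S, A, B, C, D, E, F} → {S, B, C, D, E}.
State D is in {S, B, C, D, E}.

Yes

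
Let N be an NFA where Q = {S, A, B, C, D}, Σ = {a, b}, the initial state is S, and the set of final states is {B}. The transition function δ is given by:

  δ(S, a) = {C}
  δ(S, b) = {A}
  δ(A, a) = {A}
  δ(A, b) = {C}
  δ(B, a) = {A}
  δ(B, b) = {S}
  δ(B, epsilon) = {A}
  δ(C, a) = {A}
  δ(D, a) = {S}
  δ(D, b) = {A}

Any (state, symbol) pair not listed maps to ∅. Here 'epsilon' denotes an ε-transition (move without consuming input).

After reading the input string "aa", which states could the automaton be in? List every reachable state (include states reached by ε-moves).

{A}

Start in {S}.
Read 'a': {S} → {C}.
Read 'a': {C} → {A}.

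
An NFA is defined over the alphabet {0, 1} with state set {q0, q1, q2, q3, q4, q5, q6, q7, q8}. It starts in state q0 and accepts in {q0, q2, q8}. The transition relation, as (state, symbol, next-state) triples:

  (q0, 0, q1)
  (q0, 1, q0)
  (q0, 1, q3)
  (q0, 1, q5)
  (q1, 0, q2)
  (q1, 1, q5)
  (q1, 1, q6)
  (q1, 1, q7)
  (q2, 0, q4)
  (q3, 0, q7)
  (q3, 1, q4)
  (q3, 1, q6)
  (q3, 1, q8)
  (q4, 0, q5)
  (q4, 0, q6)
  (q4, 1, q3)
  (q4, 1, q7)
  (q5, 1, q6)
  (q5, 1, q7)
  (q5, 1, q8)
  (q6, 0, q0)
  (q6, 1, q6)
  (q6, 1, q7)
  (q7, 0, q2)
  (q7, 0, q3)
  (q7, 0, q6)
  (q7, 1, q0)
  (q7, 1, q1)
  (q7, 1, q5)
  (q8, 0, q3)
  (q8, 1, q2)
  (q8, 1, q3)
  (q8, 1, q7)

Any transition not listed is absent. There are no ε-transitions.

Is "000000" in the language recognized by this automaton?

Start in {q0}.
Read '0': {q0} → {q1}.
Read '0': {q1} → {q2}.
Read '0': {q2} → {q4}.
Read '0': {q4} → {q5, q6}.
Read '0': {q5, q6} → {q0}.
Read '0': {q0} → {q1}.
The final set {q1} contains no accepting state.

No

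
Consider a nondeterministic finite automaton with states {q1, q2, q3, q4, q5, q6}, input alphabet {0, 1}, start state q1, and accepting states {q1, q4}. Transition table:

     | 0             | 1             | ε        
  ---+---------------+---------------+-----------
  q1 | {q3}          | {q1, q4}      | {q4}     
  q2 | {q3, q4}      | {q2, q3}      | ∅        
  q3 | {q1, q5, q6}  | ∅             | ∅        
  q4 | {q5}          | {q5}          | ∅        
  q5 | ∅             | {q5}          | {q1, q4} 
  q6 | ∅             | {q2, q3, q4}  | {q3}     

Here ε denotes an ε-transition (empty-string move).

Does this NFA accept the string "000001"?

Start: ε-closure({q1}) = {q1, q4}.
Read '0': {q1, q4} → {q1, q3, q4, q5}.
Read '0': {q1, q3, q4, q5} → {q1, q3, q4, q5, q6}.
Read '0': {q1, q3, q4, q5, q6} → {q1, q3, q4, q5, q6}.
Read '0': {q1, q3, q4, q5, q6} → {q1, q3, q4, q5, q6}.
Read '0': {q1, q3, q4, q5, q6} → {q1, q3, q4, q5, q6}.
Read '1': {q1, q3, q4, q5, q6} → {q1, q2, q3, q4, q5}.
The final set {q1, q2, q3, q4, q5} contains the accepting states q1, q4.

Yes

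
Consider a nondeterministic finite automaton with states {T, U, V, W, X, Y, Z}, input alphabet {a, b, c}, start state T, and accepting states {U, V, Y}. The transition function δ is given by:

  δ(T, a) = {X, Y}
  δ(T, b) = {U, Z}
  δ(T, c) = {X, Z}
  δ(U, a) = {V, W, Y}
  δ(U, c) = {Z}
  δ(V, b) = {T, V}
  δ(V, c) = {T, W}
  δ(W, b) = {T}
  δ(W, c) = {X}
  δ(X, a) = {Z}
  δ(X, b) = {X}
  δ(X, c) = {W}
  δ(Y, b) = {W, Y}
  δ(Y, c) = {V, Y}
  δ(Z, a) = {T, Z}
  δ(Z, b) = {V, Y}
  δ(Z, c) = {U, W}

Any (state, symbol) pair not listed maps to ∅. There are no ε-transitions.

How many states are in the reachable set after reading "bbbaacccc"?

2

Start in {T}.
Read 'b': {T} → {U, Z}.
Read 'b': {U, Z} → {V, Y}.
Read 'b': {V, Y} → {T, V, W, Y}.
Read 'a': {T, V, W, Y} → {X, Y}.
Read 'a': {X, Y} → {Z}.
Read 'c': {Z} → {U, W}.
Read 'c': {U, W} → {X, Z}.
Read 'c': {X, Z} → {U, W}.
Read 'c': {U, W} → {X, Z}.
That set has 2 states.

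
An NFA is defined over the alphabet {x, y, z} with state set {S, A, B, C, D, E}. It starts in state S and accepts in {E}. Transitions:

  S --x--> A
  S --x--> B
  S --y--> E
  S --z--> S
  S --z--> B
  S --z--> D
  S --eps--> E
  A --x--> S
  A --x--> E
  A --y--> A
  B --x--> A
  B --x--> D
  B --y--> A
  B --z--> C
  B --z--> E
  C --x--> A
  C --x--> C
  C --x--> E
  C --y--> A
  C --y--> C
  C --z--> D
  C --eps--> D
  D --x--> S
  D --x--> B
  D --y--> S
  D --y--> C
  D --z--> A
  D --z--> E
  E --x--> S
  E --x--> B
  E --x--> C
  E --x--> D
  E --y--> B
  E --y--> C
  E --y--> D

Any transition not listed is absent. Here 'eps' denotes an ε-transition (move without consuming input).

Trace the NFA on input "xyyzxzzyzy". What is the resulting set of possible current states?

{S, A, B, C, D, E}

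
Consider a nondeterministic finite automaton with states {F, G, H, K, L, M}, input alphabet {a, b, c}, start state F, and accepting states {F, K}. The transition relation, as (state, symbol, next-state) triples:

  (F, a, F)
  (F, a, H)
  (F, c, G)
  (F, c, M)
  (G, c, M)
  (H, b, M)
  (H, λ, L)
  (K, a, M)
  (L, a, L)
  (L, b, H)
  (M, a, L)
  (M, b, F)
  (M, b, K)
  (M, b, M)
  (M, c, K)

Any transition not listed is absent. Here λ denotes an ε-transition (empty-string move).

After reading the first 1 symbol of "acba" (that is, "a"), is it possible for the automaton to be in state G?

No

Start in {F}.
Read 'a': F→{F, H}; union {F, H}; ε-closure = {F, H, L}.
State G is not in {F, H, L}.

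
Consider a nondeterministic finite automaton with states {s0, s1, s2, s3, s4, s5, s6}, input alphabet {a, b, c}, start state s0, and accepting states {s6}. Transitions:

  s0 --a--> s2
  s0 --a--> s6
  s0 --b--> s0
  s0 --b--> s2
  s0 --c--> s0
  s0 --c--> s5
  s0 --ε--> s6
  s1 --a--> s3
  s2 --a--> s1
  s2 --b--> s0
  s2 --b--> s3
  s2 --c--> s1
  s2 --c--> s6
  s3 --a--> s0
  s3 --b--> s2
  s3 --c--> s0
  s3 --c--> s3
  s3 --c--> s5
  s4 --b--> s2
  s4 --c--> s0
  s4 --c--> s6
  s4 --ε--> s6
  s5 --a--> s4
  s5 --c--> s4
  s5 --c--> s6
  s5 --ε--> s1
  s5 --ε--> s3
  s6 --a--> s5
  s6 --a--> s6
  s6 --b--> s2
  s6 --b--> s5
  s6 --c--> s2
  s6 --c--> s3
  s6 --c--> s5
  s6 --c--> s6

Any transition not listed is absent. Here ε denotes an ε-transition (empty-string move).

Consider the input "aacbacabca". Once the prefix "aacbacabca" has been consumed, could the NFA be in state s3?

Yes

Start: ε-closure({s0}) = {s0, s6}.
Read 'a': {s0, s6} → {s1, s2, s3, s5, s6}.
Read 'a': {s1, s2, s3, s5, s6} → {s0, s1, s3, s4, s5, s6}.
Read 'c': {s0, s1, s3, s4, s5, s6} → {s0, s1, s2, s3, s4, s5, s6}.
Read 'b': {s0, s1, s2, s3, s4, s5, s6} → {s0, s1, s2, s3, s5, s6}.
Read 'a': {s0, s1, s2, s3, s5, s6} → {s0, s1, s2, s3, s4, s5, s6}.
Read 'c': {s0, s1, s2, s3, s4, s5, s6} → {s0, s1, s2, s3, s4, s5, s6}.
Read 'a': {s0, s1, s2, s3, s4, s5, s6} → {s0, s1, s2, s3, s4, s5, s6}.
Read 'b': {s0, s1, s2, s3, s4, s5, s6} → {s0, s1, s2, s3, s5, s6}.
Read 'c': {s0, s1, s2, s3, s5, s6} → {s0, s1, s2, s3, s4, s5, s6}.
Read 'a': {s0, s1, s2, s3, s4, s5, s6} → {s0, s1, s2, s3, s4, s5, s6}.
State s3 is in {s0, s1, s2, s3, s4, s5, s6}.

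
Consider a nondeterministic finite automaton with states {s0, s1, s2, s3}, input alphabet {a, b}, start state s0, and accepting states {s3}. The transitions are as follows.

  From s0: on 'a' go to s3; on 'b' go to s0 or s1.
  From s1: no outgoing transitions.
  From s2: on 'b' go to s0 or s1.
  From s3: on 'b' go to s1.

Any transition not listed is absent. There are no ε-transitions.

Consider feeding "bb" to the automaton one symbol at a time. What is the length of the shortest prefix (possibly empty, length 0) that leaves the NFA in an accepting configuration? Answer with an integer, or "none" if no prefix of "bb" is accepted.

none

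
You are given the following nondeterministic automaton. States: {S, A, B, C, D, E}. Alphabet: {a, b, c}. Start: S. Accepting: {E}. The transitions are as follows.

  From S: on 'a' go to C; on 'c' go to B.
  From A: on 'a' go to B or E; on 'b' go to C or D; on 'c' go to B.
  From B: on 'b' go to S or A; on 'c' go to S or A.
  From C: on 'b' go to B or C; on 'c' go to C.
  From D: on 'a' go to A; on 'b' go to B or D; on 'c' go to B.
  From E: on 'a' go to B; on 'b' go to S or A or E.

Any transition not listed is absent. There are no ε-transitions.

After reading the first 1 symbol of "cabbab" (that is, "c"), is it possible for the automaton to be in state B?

Start in {S}.
Read 'c': {S} → {B}.
State B is in {B}.

Yes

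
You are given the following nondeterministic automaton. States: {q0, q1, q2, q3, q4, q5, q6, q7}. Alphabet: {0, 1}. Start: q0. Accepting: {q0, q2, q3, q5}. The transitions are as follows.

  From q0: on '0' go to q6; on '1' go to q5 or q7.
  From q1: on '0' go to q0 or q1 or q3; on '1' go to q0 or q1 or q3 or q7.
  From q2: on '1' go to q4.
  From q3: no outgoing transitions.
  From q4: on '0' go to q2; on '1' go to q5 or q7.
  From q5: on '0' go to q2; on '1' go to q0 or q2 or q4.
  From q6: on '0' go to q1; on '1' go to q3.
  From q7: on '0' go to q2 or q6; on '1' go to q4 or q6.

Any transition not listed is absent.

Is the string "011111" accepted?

Start in {q0}.
Read '0': {q0} → {q6}.
Read '1': {q6} → {q3}.
Read '1': {q3} → ∅.
The set is empty and remains empty for the remaining 3 symbols.
The final set ∅ contains no accepting state.

No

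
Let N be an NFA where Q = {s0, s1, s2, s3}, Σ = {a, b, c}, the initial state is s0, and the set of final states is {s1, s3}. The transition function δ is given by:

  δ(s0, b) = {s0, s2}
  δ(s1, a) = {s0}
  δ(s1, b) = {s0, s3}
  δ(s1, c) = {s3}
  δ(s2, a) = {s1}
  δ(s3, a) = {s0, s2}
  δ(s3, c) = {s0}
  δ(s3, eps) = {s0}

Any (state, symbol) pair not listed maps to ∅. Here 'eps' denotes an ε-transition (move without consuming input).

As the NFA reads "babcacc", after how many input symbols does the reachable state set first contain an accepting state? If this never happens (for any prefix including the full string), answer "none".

Start in {s0}.
Read 'b': {s0} → {s0, s2}.
Read 'a': {s0, s2} → {s1}.
None of the earlier sets intersect F, but {s1} does.

2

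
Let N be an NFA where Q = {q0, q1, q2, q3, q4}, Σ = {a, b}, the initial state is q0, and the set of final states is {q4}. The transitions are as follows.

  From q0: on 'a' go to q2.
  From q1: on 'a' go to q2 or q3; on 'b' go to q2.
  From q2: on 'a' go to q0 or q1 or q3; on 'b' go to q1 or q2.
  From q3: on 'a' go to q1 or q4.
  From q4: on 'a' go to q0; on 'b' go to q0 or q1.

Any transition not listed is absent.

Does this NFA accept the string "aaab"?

No

Start in {q0}.
Read 'a': q0→{q2}; now {q2}.
Read 'a': q2→{q0, q1, q3}; now {q0, q1, q3}.
Read 'a': q0→{q2}, q1→{q2, q3}, q3→{q1, q4}; now {q1, q2, q3, q4}.
Read 'b': q1→{q2}, q2→{q1, q2}, q3→∅, q4→{q0, q1}; now {q0, q1, q2}.
The final set {q0, q1, q2} contains no accepting state.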